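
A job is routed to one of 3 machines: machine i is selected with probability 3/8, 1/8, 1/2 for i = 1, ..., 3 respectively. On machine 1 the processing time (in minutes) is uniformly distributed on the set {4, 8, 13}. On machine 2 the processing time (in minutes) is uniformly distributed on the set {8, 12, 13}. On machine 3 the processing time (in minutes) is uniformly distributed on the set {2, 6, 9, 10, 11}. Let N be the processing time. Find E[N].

83/10

E[N | machine 1] = (4+8+13)/3 = 25/3.
E[N | machine 2] = (8+12+13)/3 = 11.
E[N | machine 3] = (2+6+9+10+11)/5 = 38/5.
By the law of total expectation,
E[N] = (3/8)·(25/3) + (1/8)·(11) + (1/2)·(38/5) = 83/10.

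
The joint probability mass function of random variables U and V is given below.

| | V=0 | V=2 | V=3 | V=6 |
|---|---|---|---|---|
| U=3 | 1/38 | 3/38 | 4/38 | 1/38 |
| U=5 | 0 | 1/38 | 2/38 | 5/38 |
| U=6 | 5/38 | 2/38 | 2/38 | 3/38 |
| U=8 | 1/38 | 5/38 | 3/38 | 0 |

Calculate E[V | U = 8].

19/9

P(U = 8) = 9/38.
Σ V·P over the event = 0·(1/38) + 2·(5/38) + 3·(3/38) = 1/2.
E[V | U = 8] = (1/2) / (9/38) = 19/9.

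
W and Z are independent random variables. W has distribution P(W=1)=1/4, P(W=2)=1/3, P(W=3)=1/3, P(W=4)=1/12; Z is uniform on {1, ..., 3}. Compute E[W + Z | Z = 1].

13/4

P(Z = 1) = 1/3.
Summing (W+Z)·P(x,y) over outcomes with Z = 1 gives 13/12.
E[W + Z | Z = 1] = (13/12) / (1/3) = 13/4.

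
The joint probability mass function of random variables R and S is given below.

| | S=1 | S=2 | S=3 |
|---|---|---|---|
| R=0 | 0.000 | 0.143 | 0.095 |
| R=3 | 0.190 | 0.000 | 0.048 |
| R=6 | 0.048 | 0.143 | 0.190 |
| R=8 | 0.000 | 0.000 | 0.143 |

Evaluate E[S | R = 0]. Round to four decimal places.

2.3992

P(R = 0) = 0.238.
Σ S·P over the event = 2·(0.143) + 3·(0.095) = 0.571.
E[S | R = 0] = (0.571) / (0.238) = 2.3992.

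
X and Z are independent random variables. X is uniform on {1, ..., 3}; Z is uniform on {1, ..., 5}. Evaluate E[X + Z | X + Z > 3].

67/12

P(X + Z > 3) = 4/5.
Summing (X+Z)·P(x,y) over outcomes with X + Z > 3 gives 67/15.
E[X + Z | X + Z > 3] = (67/15) / (4/5) = 67/12.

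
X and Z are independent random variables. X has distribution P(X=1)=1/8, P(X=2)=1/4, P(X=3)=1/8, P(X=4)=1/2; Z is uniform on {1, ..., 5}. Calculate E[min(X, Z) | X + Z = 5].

11/8

P(X + Z = 5) = 1/5.
Summing min(X,Z)·P(x,y) over outcomes with X + Z = 5 gives 11/40.
E[min(X, Z) | X + Z = 5] = (11/40) / (1/5) = 11/8.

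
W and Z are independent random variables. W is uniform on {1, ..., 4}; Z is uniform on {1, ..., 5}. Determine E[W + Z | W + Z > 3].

P(W + Z > 3) = 17/20.
Summing (W+Z)·P(x,y) over outcomes with W + Z > 3 gives 51/10.
E[W + Z | W + Z > 3] = (51/10) / (17/20) = 6.

6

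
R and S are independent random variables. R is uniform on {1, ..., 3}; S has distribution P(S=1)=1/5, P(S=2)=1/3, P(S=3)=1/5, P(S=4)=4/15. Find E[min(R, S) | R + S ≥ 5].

49/23

P(R + S ≥ 5) = 23/45.
Summing min(R,S)·P(x,y) over outcomes with R + S ≥ 5 gives 49/45.
E[min(R, S) | R + S ≥ 5] = (49/45) / (23/45) = 49/23.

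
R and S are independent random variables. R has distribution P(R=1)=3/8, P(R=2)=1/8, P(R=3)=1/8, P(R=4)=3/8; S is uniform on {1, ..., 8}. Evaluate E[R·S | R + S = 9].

29/2

P(R + S = 9) = 1/8.
Summing RS·P(x,y) over outcomes with R + S = 9 gives 29/16.
E[R·S | R + S = 9] = (29/16) / (1/8) = 29/2.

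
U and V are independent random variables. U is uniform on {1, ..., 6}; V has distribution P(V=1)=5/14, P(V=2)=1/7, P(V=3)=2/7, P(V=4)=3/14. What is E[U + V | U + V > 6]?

P(U + V > 6) = 11/28.
Summing (U+V)·P(x,y) over outcomes with U + V > 6 gives 263/84.
E[U + V | U + V > 6] = (263/84) / (11/28) = 263/33.

263/33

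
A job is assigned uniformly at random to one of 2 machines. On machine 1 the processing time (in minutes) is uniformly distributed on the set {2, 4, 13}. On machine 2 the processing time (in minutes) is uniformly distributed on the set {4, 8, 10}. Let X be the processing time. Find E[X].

E[X | machine 1] = (2+4+13)/3 = 19/3.
E[X | machine 2] = (4+8+10)/3 = 22/3.
E[X] = (1/2)·(19/3) + (1/2)·(22/3) = 41/6.

41/6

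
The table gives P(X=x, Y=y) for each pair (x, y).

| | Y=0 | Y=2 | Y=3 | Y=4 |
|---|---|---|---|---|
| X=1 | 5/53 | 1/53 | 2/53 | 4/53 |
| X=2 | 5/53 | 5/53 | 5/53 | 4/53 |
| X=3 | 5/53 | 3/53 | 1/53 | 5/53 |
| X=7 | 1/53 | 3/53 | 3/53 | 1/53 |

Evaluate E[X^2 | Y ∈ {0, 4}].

P(Y ∈ {0, 4}) = 30/53.
Summing X^2·P(X=x,Y=y) over the conditioning event gives 233/53.
E[X^2 | Y ∈ {0, 4}] = (233/53) / (30/53) = 233/30.

233/30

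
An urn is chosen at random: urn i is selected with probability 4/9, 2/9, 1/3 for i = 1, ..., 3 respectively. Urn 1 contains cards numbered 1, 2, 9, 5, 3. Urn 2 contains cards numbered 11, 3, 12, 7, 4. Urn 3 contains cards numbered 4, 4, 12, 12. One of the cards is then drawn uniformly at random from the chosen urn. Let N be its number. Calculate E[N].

274/45

E[N | urn 1] = (1+2+9+5+3)/5 = 4.
E[N | urn 2] = (11+3+12+7+4)/5 = 37/5.
E[N | urn 3] = (4+4+12+12)/4 = 8.
By the law of total expectation,
E[N] = (4/9)·(4) + (2/9)·(37/5) + (1/3)·(8) = 274/45.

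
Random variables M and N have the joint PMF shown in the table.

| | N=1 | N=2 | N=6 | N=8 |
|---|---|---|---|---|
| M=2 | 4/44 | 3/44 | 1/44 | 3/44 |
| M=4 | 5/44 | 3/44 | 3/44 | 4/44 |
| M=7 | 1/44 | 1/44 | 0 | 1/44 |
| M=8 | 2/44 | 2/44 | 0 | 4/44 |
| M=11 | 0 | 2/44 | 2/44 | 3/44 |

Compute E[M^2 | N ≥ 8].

248/5

P(N ≥ 8) = 15/44.
Σ M^2·P over the event = 4·(3/44) + 16·(4/44) + 49·(1/44) + 64·(4/44) + 121·(3/44) = 186/11.
E[M^2 | N ≥ 8] = (186/11) / (15/44) = 248/5.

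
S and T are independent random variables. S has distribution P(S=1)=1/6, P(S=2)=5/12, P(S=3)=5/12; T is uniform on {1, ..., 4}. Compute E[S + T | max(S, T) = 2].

P(max(S, T) = 2) = 1/4.
Summing (S+T)·P(x,y) over outcomes with max(S, T) = 2 gives 41/48.
E[S + T | max(S, T) = 2] = (41/48) / (1/4) = 41/12.

41/12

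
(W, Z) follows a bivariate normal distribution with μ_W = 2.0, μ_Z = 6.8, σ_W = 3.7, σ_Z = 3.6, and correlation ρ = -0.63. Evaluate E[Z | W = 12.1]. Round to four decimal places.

The regression of Z on W has slope ρ·σ_Z/σ_W and passes through (μ_W, μ_Z).
E[Z | W=12.1] = 6.8 + (-0.63)·(3.6/3.7)·(12.1 − (2.0)) = 6.8 + (-0.61297)·(10.1) = 0.6090.

0.6090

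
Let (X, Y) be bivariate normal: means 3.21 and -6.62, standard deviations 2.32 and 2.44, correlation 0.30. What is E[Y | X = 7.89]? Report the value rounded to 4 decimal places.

The regression of Y on X has slope ρ·σ_Y/σ_X and passes through (μ_X, μ_Y).
E[Y | X=7.89] = -6.62 + (0.30)·(2.44/2.32)·(7.89 − (3.21)) = -6.62 + (0.31552)·(4.68) = -5.1434.

-5.1434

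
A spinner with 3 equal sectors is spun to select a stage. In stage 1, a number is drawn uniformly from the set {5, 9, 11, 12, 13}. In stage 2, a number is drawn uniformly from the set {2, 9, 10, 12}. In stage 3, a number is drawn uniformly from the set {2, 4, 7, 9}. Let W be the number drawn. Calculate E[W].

95/12

E[W | stage 1] = (5+9+11+12+13)/5 = 10.
E[W | stage 2] = (2+9+10+12)/4 = 33/4.
E[W | stage 3] = (2+4+7+9)/4 = 11/2.
E[W] = (1/3)·(10) + (1/3)·(33/4) + (1/3)·(11/2) = 95/12.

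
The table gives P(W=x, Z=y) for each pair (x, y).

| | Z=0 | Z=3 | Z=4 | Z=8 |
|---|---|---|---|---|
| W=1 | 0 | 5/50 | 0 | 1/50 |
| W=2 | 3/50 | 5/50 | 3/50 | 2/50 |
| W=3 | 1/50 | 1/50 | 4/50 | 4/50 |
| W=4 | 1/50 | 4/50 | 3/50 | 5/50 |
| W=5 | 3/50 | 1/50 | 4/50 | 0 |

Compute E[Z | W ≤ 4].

181/42

P(W ≤ 4) = 21/25.
Summing Z·P(W=x,Z=y) over the conditioning event gives 181/50.
E[Z | W ≤ 4] = (181/50) / (21/25) = 181/42.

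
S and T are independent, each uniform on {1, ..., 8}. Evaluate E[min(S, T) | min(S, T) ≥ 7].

29/4

Outcomes with min(S, T) ≥ 7: (7,7), (7,8), (8,7), (8,8), each with probability 1/64.
E[min(S, T) | min(S, T) ≥ 7] = (7 + 7 + 7 + 8) / 4 = 29/4.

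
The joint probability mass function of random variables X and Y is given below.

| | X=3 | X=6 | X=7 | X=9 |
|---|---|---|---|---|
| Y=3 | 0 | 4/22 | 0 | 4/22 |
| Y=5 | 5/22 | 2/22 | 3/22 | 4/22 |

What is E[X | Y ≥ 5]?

6

P(Y ≥ 5) = 7/11.
Σ X·P over the event = 3·(5/22) + 6·(2/22) + 7·(3/22) + 9·(4/22) = 42/11.
E[X | Y ≥ 5] = (42/11) / (7/11) = 6.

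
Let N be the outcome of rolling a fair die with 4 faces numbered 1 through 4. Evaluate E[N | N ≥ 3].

Given N ≥ 3, N is equally likely to be any of {3, 4}.
E[N | N ≥ 3] = (3 + 4) / 2 = 7/2.

7/2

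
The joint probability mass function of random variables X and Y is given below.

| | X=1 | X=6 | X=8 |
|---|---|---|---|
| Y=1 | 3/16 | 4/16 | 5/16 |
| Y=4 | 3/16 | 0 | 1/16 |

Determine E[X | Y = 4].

11/4

P(Y = 4) = 1/4.
Σ X·P over the event = 1·(3/16) + 8·(1/16) = 11/16.
E[X | Y = 4] = (11/16) / (1/4) = 11/4.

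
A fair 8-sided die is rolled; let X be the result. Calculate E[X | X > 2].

11/2

Given X > 2, X is equally likely to be any of {3, 4, 5, 6, 7, 8}.
E[X | X > 2] = (3 + 4 + 5 + 6 + 7 + 8) / 6 = 11/2.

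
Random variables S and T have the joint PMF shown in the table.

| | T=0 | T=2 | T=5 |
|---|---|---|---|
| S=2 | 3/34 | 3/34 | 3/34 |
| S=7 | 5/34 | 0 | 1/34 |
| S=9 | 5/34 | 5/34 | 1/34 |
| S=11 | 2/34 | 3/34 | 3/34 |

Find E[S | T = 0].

36/5

P(T = 0) = 15/34.
Σ S·P over the event = 2·(3/34) + 7·(5/34) + 9·(5/34) + 11·(2/34) = 54/17.
E[S | T = 0] = (54/17) / (15/34) = 36/5.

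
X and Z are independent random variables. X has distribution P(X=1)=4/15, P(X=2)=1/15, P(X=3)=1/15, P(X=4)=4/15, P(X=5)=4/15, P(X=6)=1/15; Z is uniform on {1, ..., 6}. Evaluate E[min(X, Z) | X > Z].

P(X > Z) = 2/5.
Summing min(X,Z)·P(x,y) over outcomes with X > Z gives 83/90.
E[min(X, Z) | X > Z] = (83/90) / (2/5) = 83/36.

83/36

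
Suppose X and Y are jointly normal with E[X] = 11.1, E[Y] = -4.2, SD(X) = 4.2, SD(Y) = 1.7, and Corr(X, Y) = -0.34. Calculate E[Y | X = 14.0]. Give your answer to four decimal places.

For a bivariate normal, E[Y | X=x] = μ_Y + ρ·(σ_Y/σ_X)·(x − μ_X).
E[Y | X=14.0] = -4.2 + (-0.34)·(1.7/4.2)·(14.0 − (11.1)) = -4.2 + (-0.13762)·(2.9) = -4.5991.

-4.5991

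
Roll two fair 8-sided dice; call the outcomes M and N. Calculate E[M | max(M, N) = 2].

5/3

P(max(M, N) = 2) = 3/64.
Summing M·P(x,y) over outcomes with max(M, N) = 2 gives 5/64.
E[M | max(M, N) = 2] = (5/64) / (3/64) = 5/3.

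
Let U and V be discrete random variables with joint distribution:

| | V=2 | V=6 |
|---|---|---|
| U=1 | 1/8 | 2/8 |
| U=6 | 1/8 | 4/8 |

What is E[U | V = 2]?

7/2

P(V = 2) = 1/4.
Σ U·P over the event = 1·(1/8) + 6·(1/8) = 7/8.
E[U | V = 2] = (7/8) / (1/4) = 7/2.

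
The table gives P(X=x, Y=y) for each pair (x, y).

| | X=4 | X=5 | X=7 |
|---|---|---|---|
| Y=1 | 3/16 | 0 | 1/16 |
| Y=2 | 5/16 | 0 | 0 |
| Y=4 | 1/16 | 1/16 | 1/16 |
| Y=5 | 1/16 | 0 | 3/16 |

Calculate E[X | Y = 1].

P(Y = 1) = 1/4.
Σ X·P over the event = 4·(3/16) + 7·(1/16) = 19/16.
E[X | Y = 1] = (19/16) / (1/4) = 19/4.

19/4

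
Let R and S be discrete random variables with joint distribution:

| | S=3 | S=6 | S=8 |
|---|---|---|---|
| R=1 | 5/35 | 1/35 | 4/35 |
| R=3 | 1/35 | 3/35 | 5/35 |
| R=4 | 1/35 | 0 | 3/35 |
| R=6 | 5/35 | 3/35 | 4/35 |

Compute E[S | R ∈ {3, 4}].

P(R ∈ {3, 4}) = 13/35.
Σ S·P over the event = 3·(1/35) + 6·(3/35) + 8·(5/35) + 3·(1/35) + 8·(3/35) = 88/35.
E[S | R ∈ {3, 4}] = (88/35) / (13/35) = 88/13.

88/13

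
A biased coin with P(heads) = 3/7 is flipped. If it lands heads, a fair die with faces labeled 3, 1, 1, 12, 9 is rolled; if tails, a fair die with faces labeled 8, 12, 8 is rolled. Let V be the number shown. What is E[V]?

794/105

E[V | heads] = (3+1+1+12+9)/5 = 26/5.
E[V | tails] = (8+12+8)/3 = 28/3.
By the law of total expectation,
E[V] = (3/7)·(26/5) + (4/7)·(28/3) = 794/105.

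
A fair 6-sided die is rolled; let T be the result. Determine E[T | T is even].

4

Given T is even, T is equally likely to be any of {2, 4, 6}.
E[T | T is even] = (2 + 4 + 6) / 3 = 4.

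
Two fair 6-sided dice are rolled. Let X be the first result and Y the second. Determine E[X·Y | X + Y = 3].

2

Outcomes with X + Y = 3: (1,2), (2,1), each with probability 1/36.
E[X·Y | X + Y = 3] = (2 + 2) / 2 = 2.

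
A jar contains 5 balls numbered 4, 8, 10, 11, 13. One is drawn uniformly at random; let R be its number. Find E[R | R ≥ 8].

P(R ≥ 8) = 4/5.
Σ over the event: 8·1/5 + 10·1/5 + 11·1/5 + 13·1/5 = 42/5.
E[R | R ≥ 8] = (42/5) / (4/5) = 21/2.

21/2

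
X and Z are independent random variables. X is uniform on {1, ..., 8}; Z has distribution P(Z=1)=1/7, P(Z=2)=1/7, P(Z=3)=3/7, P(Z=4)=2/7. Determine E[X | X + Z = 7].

P(X + Z = 7) = 1/8.
Summing X·P(x,y) over outcomes with X + Z = 7 gives 29/56.
E[X | X + Z = 7] = (29/56) / (1/8) = 29/7.

29/7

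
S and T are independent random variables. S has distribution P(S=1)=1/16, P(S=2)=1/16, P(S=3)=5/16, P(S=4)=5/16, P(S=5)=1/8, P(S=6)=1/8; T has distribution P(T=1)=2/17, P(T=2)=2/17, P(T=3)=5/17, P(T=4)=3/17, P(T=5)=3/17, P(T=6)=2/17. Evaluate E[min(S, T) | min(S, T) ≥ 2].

P(min(S, T) ≥ 2) = 225/272.
Summing min(S,T)·P(x,y) over outcomes with min(S, T) ≥ 2 gives 91/34.
E[min(S, T) | min(S, T) ≥ 2] = (91/34) / (225/272) = 728/225.

728/225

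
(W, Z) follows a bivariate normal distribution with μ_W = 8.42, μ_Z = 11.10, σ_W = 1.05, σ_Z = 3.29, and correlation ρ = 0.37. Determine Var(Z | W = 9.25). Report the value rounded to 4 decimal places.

9.3423

For a bivariate normal, Var(Z | W=x) = σ_Z²(1 − ρ²).
Var(Z | W=9.25) = (3.29)²·(1 − (0.37)²) = 10.8241·0.8631 = 9.3423.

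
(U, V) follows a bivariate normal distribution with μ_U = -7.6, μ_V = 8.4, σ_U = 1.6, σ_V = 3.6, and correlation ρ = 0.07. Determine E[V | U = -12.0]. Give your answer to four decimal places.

7.7070

E[V | U=x] = μ_V + ρ(σ_V/σ_U)(x − μ_U) for jointly normal variables.
E[V | U=-12.0] = 8.4 + (0.07)·(3.6/1.6)·(-12.0 − (-7.6)) = 8.4 + (0.1575)·(-4.4) = 7.7070.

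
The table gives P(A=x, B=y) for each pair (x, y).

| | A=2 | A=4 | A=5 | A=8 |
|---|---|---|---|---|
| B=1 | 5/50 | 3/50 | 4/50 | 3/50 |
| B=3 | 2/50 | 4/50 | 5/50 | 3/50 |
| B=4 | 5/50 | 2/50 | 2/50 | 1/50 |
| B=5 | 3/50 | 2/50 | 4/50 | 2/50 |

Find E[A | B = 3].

P(B = 3) = 7/25.
Σ A·P over the event = 2·(2/50) + 4·(4/50) + 5·(5/50) + 8·(3/50) = 69/50.
E[A | B = 3] = (69/50) / (7/25) = 69/14.

69/14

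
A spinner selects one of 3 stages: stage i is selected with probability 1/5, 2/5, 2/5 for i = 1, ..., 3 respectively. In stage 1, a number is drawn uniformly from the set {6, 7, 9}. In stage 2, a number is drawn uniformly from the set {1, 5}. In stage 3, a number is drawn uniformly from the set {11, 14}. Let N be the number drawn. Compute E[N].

E[N | stage 1] = (6+7+9)/3 = 22/3.
E[N | stage 2] = (1+5)/2 = 3.
E[N | stage 3] = (11+14)/2 = 25/2.
By the law of total expectation,
E[N] = (1/5)·(22/3) + (2/5)·(3) + (2/5)·(25/2) = 23/3.

23/3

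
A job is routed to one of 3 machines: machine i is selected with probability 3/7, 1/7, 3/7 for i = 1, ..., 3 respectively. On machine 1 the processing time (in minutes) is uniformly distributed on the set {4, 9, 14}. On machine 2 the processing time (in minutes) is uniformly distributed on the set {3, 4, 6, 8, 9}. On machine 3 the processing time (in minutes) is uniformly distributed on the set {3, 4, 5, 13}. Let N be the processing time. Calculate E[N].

E[N | machine 1] = (4+9+14)/3 = 9.
E[N | machine 2] = (3+4+6+8+9)/5 = 6.
E[N | machine 3] = (3+4+5+13)/4 = 25/4.
E[N] = (3/7)·(9) + (1/7)·(6) + (3/7)·(25/4) = 207/28.

207/28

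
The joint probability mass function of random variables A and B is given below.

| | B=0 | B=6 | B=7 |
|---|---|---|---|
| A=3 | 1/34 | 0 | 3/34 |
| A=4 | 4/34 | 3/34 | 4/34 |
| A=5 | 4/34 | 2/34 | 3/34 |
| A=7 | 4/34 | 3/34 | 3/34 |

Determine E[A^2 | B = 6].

245/8

P(B = 6) = 4/17.
Σ A^2·P over the event = 16·(3/34) + 25·(2/34) + 49·(3/34) = 245/34.
E[A^2 | B = 6] = (245/34) / (4/17) = 245/8.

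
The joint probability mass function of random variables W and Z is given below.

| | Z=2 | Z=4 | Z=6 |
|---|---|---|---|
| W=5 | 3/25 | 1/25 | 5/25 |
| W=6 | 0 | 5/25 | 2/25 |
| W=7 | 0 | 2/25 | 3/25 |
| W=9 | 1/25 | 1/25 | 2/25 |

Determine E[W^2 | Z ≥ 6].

253/6

P(Z ≥ 6) = 12/25.
Σ W^2·P over the event = 25·(5/25) + 36·(2/25) + 49·(3/25) + 81·(2/25) = 506/25.
E[W^2 | Z ≥ 6] = (506/25) / (12/25) = 253/6.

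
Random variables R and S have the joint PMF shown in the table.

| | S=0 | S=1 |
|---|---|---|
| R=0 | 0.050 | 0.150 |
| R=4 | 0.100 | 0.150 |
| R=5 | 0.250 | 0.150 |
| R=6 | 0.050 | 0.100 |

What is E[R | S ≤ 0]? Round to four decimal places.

P(S ≤ 0) = 0.450.
Summing R·P(R=x,S=y) over the conditioning event gives 1.950.
E[R | S ≤ 0] = (1.950) / (0.450) = 4.3333.

4.3333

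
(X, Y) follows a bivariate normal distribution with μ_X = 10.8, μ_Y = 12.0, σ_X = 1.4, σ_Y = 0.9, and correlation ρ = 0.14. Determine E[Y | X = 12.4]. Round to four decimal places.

12.1440

E[Y | X=x] = μ_Y + ρ(σ_Y/σ_X)(x − μ_X) for jointly normal variables.
E[Y | X=12.4] = 12.0 + (0.14)·(0.9/1.4)·(12.4 − (10.8)) = 12.0 + (0.09)·(1.6) = 12.1440.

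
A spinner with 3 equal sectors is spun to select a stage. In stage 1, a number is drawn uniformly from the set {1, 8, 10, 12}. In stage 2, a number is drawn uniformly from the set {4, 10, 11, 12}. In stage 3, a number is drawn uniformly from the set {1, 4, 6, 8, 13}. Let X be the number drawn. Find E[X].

39/5

E[X | stage 1] = (1+8+10+12)/4 = 31/4.
E[X | stage 2] = (4+10+11+12)/4 = 37/4.
E[X | stage 3] = (1+4+6+8+13)/5 = 32/5.
E[X] = (1/3)·(31/4) + (1/3)·(37/4) + (1/3)·(32/5) = 39/5.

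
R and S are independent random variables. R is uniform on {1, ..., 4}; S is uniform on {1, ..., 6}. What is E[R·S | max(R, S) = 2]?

8/3

P(max(R, S) = 2) = 1/8.
Summing RS·P(x,y) over outcomes with max(R, S) = 2 gives 1/3.
E[R·S | max(R, S) = 2] = (1/3) / (1/8) = 8/3.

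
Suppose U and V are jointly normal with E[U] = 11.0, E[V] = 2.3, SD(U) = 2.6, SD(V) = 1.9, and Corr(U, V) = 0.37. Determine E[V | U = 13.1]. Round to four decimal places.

E[V | U=x] = μ_V + ρ(σ_V/σ_U)(x − μ_U) for jointly normal variables.
E[V | U=13.1] = 2.3 + (0.37)·(1.9/2.6)·(13.1 − (11.0)) = 2.3 + (0.27038)·(2.1) = 2.8678.

2.8678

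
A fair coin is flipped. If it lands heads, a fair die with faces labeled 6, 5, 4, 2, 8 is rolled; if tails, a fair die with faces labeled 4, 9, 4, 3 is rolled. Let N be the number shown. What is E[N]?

5

E[N | heads] = (6+5+4+2+8)/5 = 5.
E[N | tails] = (4+9+4+3)/4 = 5.
By the law of total expectation,
E[N] = (1/2)·(5) + (1/2)·(5) = 5.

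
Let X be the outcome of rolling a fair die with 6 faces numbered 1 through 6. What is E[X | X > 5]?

6

Given X > 5, X is equally likely to be any of {6}.
E[X | X > 5] = (6) / 1 = 6.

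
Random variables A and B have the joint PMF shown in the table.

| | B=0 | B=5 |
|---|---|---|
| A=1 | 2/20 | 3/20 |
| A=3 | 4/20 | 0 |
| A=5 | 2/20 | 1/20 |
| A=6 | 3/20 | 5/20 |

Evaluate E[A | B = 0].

P(B = 0) = 11/20.
Σ A·P over the event = 1·(2/20) + 3·(4/20) + 5·(2/20) + 6·(3/20) = 21/10.
E[A | B = 0] = (21/10) / (11/20) = 42/11.

42/11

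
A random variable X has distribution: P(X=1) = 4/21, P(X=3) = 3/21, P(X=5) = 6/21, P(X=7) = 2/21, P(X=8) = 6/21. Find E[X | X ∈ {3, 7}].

P(X ∈ {3, 7}) = 5/21.
Σ over the event: 3·1/7 + 7·2/21 = 23/21.
E[X | X ∈ {3, 7}] = (23/21) / (5/21) = 23/5.

23/5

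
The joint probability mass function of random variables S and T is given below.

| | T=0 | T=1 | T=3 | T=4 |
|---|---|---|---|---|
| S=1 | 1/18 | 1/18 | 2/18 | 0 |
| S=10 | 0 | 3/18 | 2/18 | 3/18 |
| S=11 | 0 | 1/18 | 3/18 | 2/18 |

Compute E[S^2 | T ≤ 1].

141/2

P(T ≤ 1) = 1/3.
Σ S^2·P over the event = 1·(1/18) + 1·(1/18) + 100·(3/18) + 121·(1/18) = 47/2.
E[S^2 | T ≤ 1] = (47/2) / (1/3) = 141/2.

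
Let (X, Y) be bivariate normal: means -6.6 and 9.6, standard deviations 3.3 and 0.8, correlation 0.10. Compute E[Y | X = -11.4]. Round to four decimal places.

9.4836

For a bivariate normal, E[Y | X=x] = μ_Y + ρ·(σ_Y/σ_X)·(x − μ_X).
E[Y | X=-11.4] = 9.6 + (0.10)·(0.8/3.3)·(-11.4 − (-6.6)) = 9.6 + (0.024242)·(-4.8) = 9.4836.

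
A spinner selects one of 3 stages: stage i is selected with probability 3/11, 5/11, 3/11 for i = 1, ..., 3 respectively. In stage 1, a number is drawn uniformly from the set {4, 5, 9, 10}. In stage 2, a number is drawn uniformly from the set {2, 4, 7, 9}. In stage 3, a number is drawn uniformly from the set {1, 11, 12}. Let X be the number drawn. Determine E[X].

145/22

E[X | stage 1] = (4+5+9+10)/4 = 7.
E[X | stage 2] = (2+4+7+9)/4 = 11/2.
E[X | stage 3] = (1+11+12)/3 = 8.
E[X] = (3/11)·(7) + (5/11)·(11/2) + (3/11)·(8) = 145/22.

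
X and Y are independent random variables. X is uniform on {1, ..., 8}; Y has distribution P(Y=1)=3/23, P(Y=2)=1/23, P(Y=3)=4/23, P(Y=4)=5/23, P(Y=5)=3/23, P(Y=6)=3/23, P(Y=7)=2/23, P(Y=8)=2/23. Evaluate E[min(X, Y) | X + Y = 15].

7

P(X + Y = 15) = 1/46.
Summing min(X,Y)·P(x,y) over outcomes with X + Y = 15 gives 7/46.
E[min(X, Y) | X + Y = 15] = (7/46) / (1/46) = 7.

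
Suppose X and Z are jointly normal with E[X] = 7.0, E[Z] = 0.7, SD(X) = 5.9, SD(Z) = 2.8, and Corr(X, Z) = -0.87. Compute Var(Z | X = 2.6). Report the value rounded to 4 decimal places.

1.9059

Var(Z | X=x) = (1 − ρ²)·σ_Z².
Var(Z | X=2.6) = (2.8)²·(1 − (-0.87)²) = 7.84·0.2431 = 1.9059.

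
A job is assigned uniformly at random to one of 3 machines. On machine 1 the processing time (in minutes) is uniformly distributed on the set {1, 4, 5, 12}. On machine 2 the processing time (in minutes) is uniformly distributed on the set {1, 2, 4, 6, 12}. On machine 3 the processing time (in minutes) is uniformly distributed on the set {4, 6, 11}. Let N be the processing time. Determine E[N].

E[N | machine 1] = (1+4+5+12)/4 = 11/2.
E[N | machine 2] = (1+2+4+6+12)/5 = 5.
E[N | machine 3] = (4+6+11)/3 = 7.
By the law of total expectation,
E[N] = (1/3)·(11/2) + (1/3)·(5) + (1/3)·(7) = 35/6.

35/6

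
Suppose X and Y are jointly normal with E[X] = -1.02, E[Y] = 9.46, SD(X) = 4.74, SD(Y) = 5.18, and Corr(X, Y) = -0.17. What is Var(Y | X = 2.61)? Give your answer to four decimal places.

26.0569

Var(Y | X=x) = (1 − ρ²)·σ_Y².
Var(Y | X=2.61) = (5.18)²·(1 − (-0.17)²) = 26.8324·0.9711 = 26.0569.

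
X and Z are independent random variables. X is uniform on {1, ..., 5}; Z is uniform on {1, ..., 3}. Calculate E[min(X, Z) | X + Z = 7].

Outcomes with X + Z = 7: (4,3), (5,2), each with probability 1/15.
E[min(X, Z) | X + Z = 7] = (3 + 2) / 2 = 5/2.

5/2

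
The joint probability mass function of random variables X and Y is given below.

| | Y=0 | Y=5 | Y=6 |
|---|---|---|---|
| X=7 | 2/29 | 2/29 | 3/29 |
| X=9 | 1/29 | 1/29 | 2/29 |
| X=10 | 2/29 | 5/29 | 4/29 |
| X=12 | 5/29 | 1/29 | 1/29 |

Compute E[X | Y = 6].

P(Y = 6) = 10/29.
Σ X·P over the event = 7·(3/29) + 9·(2/29) + 10·(4/29) + 12·(1/29) = 91/29.
E[X | Y = 6] = (91/29) / (10/29) = 91/10.

91/10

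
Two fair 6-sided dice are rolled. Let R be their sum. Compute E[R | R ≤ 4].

10/3

P(R ≤ 4) = 1/6.
Σ over the event: 2·1/36 + 3·1/18 + 4·1/12 = 5/9.
E[R | R ≤ 4] = (5/9) / (1/6) = 10/3.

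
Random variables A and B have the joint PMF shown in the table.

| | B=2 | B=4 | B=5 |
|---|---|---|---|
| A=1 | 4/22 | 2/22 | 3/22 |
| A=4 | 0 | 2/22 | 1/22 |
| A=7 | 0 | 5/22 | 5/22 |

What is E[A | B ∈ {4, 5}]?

P(B ∈ {4, 5}) = 9/11.
Σ A·P over the event = 1·(2/22) + 1·(3/22) + 4·(2/22) + 4·(1/22) + 7·(5/22) + 7·(5/22) = 87/22.
E[A | B ∈ {4, 5}] = (87/22) / (9/11) = 29/6.

29/6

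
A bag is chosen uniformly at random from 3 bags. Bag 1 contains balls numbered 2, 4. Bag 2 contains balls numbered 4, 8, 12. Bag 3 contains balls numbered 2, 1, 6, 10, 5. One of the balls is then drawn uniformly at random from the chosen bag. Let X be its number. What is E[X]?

79/15

E[X | bag 1] = (2+4)/2 = 3.
E[X | bag 2] = (4+8+12)/3 = 8.
E[X | bag 3] = (2+1+6+10+5)/5 = 24/5.
By the law of total expectation,
E[X] = (1/3)·(3) + (1/3)·(8) + (1/3)·(24/5) = 79/15.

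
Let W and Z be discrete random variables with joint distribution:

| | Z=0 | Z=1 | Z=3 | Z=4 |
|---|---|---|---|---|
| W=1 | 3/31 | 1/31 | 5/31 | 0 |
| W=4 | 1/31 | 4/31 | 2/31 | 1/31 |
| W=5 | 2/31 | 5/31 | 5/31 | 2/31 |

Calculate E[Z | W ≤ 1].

P(W ≤ 1) = 9/31.
Σ Z·P over the event = 0·(3/31) + 1·(1/31) + 3·(5/31) = 16/31.
E[Z | W ≤ 1] = (16/31) / (9/31) = 16/9.

16/9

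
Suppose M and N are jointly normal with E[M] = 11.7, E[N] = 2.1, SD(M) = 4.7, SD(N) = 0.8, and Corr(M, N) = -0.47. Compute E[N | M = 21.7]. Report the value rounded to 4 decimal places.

1.3000

E[N | M=x] = μ_N + ρ(σ_N/σ_M)(x − μ_M) for jointly normal variables.
E[N | M=21.7] = 2.1 + (-0.47)·(0.8/4.7)·(21.7 − (11.7)) = 2.1 + (-0.08)·(10) = 1.3000.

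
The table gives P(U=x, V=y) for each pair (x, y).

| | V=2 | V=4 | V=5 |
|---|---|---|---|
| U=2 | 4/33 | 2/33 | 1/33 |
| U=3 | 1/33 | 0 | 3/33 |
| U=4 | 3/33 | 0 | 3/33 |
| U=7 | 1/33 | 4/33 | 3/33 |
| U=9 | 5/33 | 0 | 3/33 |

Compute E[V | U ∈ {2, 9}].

P(U ∈ {2, 9}) = 5/11.
Σ V·P over the event = 2·(4/33) + 4·(2/33) + 5·(1/33) + 2·(5/33) + 5·(3/33) = 46/33.
E[V | U ∈ {2, 9}] = (46/33) / (5/11) = 46/15.

46/15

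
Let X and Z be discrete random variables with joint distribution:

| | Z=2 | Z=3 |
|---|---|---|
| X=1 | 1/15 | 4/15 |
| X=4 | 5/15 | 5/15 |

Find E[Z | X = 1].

P(X = 1) = 1/3.
Summing Z·P(X=x,Z=y) over the conditioning event gives 14/15.
E[Z | X = 1] = (14/15) / (1/3) = 14/5.

14/5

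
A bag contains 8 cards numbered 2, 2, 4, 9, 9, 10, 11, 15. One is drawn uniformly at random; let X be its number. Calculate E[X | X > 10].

13

P(X > 10) = 1/4.
Σ over the event: 11·1/8 + 15·1/8 = 13/4.
E[X | X > 10] = (13/4) / (1/4) = 13.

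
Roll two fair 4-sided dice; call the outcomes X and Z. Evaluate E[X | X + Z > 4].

Outcomes with X + Z > 4: (1,4), (2,3), (2,4), (3,2), (3,3), (3,4), (4,1), (4,2), (4,3), (4,4), each with probability 1/16.
E[X | X + Z > 4] = (1 + 2 + 2 + 3 + 3 + 3 + 4 + 4 + 4 + 4) / 10 = 3.

3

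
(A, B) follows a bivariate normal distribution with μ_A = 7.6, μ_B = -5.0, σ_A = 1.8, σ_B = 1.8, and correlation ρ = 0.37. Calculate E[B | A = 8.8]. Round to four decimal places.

-4.5560

E[B | A=x] = μ_B + ρ(σ_B/σ_A)(x − μ_A) for jointly normal variables.
E[B | A=8.8] = -5.0 + (0.37)·(1.8/1.8)·(8.8 − (7.6)) = -5.0 + (0.37)·(1.2) = -4.5560.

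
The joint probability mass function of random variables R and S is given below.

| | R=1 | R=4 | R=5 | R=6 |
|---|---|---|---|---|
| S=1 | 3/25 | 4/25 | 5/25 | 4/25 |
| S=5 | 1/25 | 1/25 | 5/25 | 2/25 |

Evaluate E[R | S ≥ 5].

P(S ≥ 5) = 9/25.
Summing R·P(R=x,S=y) over the conditioning event gives 42/25.
E[R | S ≥ 5] = (42/25) / (9/25) = 14/3.

14/3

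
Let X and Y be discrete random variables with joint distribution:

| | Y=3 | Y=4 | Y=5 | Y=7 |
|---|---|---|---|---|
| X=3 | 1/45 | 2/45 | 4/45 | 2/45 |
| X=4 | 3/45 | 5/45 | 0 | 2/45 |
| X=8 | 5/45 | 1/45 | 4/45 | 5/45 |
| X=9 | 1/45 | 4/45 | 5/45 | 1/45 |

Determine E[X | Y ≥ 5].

152/23

P(Y ≥ 5) = 23/45.
Σ X·P over the event = 3·(4/45) + 3·(2/45) + 4·(2/45) + 8·(4/45) + 8·(5/45) + 9·(5/45) + 9·(1/45) = 152/45.
E[X | Y ≥ 5] = (152/45) / (23/45) = 152/23.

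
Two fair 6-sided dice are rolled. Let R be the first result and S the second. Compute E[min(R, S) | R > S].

7/3

P(R > S) = 5/12.
Summing min(R,S)·P(x,y) over outcomes with R > S gives 35/36.
E[min(R, S) | R > S] = (35/36) / (5/12) = 7/3.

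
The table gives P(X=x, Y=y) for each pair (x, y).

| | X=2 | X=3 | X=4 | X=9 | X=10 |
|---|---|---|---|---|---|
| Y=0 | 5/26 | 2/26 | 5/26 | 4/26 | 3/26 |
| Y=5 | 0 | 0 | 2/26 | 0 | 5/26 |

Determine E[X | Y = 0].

102/19

P(Y = 0) = 19/26.
Σ X·P over the event = 2·(5/26) + 3·(2/26) + 4·(5/26) + 9·(4/26) + 10·(3/26) = 51/13.
E[X | Y = 0] = (51/13) / (19/26) = 102/19.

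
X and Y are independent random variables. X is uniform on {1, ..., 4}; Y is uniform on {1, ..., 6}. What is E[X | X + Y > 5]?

20/7

P(X + Y > 5) = 7/12.
Summing X·P(x,y) over outcomes with X + Y > 5 gives 5/3.
E[X | X + Y > 5] = (5/3) / (7/12) = 20/7.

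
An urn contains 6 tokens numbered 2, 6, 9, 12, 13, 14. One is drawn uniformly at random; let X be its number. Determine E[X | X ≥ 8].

P(X ≥ 8) = 2/3.
Σ over the event: 9·1/6 + 12·1/6 + 13·1/6 + 14·1/6 = 8.
E[X | X ≥ 8] = (8) / (2/3) = 12.

12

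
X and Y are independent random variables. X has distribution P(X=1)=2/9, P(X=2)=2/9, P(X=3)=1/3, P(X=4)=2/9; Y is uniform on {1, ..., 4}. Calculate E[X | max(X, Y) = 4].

P(max(X, Y) = 4) = 5/12.
Summing X·P(x,y) over outcomes with max(X, Y) = 4 gives 47/36.
E[X | max(X, Y) = 4] = (47/36) / (5/12) = 47/15.

47/15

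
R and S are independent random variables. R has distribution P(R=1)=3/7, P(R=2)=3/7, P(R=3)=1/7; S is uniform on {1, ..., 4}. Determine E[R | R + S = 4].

P(R + S = 4) = 1/4.
Summing R·P(x,y) over outcomes with R + S = 4 gives 3/7.
E[R | R + S = 4] = (3/7) / (1/4) = 12/7.

12/7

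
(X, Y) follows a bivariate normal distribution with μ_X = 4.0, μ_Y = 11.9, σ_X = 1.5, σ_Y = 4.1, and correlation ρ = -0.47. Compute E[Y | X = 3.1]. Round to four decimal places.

13.0562

For a bivariate normal, E[Y | X=x] = μ_Y + ρ·(σ_Y/σ_X)·(x − μ_X).
E[Y | X=3.1] = 11.9 + (-0.47)·(4.1/1.5)·(3.1 − (4.0)) = 11.9 + (-1.2847)·(-0.9) = 13.0562.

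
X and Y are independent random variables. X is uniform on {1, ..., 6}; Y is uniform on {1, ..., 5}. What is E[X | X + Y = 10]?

11/2

P(X + Y = 10) = 1/15.
Summing X·P(x,y) over outcomes with X + Y = 10 gives 11/30.
E[X | X + Y = 10] = (11/30) / (1/15) = 11/2.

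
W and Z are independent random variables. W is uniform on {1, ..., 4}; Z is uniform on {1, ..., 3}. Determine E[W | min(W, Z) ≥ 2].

Outcomes with min(W, Z) ≥ 2: (2,2), (2,3), (3,2), (3,3), (4,2), (4,3), each with probability 1/12.
E[W | min(W, Z) ≥ 2] = (2 + 2 + 3 + 3 + 4 + 4) / 6 = 3.

3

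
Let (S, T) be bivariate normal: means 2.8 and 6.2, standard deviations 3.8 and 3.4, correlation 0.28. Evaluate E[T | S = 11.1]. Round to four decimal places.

The regression of T on S has slope ρ·σ_T/σ_S and passes through (μ_S, μ_T).
E[T | S=11.1] = 6.2 + (0.28)·(3.4/3.8)·(11.1 − (2.8)) = 6.2 + (0.25053)·(8.3) = 8.2794.

8.2794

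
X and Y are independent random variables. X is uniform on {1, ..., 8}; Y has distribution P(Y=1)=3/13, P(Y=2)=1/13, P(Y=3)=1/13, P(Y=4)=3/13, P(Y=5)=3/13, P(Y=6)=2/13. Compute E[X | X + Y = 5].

5/2

P(X + Y = 5) = 1/13.
Summing X·P(x,y) over outcomes with X + Y = 5 gives 5/26.
E[X | X + Y = 5] = (5/26) / (1/13) = 5/2.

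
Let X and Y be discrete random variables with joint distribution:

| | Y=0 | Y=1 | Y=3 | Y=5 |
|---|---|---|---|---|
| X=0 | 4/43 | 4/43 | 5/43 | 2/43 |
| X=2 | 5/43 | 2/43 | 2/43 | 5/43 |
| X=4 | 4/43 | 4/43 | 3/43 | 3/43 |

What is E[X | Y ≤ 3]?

62/33

P(Y ≤ 3) = 33/43.
Summing X·P(X=x,Y=y) over the conditioning event gives 62/43.
E[X | Y ≤ 3] = (62/43) / (33/43) = 62/33.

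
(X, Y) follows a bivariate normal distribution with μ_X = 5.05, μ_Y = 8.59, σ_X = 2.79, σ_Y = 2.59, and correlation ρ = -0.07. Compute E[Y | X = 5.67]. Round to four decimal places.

E[Y | X=x] = μ_Y + ρ(σ_Y/σ_X)(x − μ_X) for jointly normal variables.
E[Y | X=5.67] = 8.59 + (-0.07)·(2.59/2.79)·(5.67 − (5.05)) = 8.59 + (-0.064982)·(0.62) = 8.5497.

8.5497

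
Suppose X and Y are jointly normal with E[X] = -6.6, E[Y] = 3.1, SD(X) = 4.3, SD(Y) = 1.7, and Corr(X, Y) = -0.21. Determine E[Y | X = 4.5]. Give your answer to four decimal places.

2.1784

E[Y | X=x] = μ_Y + ρ(σ_Y/σ_X)(x − μ_X) for jointly normal variables.
E[Y | X=4.5] = 3.1 + (-0.21)·(1.7/4.3)·(4.5 − (-6.6)) = 3.1 + (-0.083023)·(11.1) = 2.1784.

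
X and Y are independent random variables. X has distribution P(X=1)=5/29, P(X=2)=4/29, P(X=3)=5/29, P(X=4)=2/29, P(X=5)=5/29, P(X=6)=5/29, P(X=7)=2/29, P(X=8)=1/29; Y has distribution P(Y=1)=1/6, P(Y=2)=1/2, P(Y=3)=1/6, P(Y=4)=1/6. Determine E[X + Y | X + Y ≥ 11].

P(X + Y ≥ 11) = 2/87.
Summing (X+Y)·P(x,y) over outcomes with X + Y ≥ 11 gives 15/58.
E[X + Y | X + Y ≥ 11] = (15/58) / (2/87) = 45/4.

45/4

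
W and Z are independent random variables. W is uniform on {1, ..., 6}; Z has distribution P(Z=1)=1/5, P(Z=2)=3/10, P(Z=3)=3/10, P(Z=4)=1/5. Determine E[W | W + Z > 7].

27/5

P(W + Z > 7) = 1/4.
Summing W·P(x,y) over outcomes with W + Z > 7 gives 27/20.
E[W | W + Z > 7] = (27/20) / (1/4) = 27/5.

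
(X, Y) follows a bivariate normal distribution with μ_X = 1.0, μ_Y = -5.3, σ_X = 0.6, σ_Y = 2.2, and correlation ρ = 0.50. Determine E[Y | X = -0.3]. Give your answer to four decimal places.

-7.6833

The regression of Y on X has slope ρ·σ_Y/σ_X and passes through (μ_X, μ_Y).
E[Y | X=-0.3] = -5.3 + (0.50)·(2.2/0.6)·(-0.3 − (1.0)) = -5.3 + (1.8333)·(-1.3) = -7.6833.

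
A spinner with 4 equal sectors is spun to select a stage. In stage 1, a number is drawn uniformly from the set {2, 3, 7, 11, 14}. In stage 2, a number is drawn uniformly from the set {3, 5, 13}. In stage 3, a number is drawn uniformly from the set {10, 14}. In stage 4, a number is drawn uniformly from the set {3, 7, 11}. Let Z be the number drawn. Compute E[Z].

E[Z | stage 1] = (2+3+7+11+14)/5 = 37/5.
E[Z | stage 2] = (3+5+13)/3 = 7.
E[Z | stage 3] = (10+14)/2 = 12.
E[Z | stage 4] = (3+7+11)/3 = 7.
E[Z] = (1/4)·(37/5) + (1/4)·(7) + (1/4)·(12) + (1/4)·(7) = 167/20.

167/20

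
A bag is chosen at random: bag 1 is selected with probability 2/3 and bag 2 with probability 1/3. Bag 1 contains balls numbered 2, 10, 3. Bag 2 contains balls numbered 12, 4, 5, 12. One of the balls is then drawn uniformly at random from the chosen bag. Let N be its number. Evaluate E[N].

73/12

E[N | bag 1] = (2+10+3)/3 = 5.
E[N | bag 2] = (12+4+5+12)/4 = 33/4.
By the law of total expectation,
E[N] = (2/3)·(5) + (1/3)·(33/4) = 73/12.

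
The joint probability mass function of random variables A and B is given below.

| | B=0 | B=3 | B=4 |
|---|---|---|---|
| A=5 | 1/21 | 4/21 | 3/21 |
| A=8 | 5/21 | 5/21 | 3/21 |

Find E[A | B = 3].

20/3

P(B = 3) = 3/7.
Σ A·P over the event = 5·(4/21) + 8·(5/21) = 20/7.
E[A | B = 3] = (20/7) / (3/7) = 20/3.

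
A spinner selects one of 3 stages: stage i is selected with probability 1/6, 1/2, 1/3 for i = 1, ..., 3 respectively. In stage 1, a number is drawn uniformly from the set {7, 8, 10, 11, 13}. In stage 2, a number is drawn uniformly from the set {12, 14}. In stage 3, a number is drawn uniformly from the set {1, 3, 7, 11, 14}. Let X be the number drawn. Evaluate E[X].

158/15

E[X | stage 1] = (7+8+10+11+13)/5 = 49/5.
E[X | stage 2] = (12+14)/2 = 13.
E[X | stage 3] = (1+3+7+11+14)/5 = 36/5.
By the law of total expectation,
E[X] = (1/6)·(49/5) + (1/2)·(13) + (1/3)·(36/5) = 158/15.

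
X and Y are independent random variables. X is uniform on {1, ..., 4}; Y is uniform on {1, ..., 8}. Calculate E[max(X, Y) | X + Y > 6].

P(X + Y > 6) = 9/16.
Summing max(X,Y)·P(x,y) over outcomes with X + Y > 6 gives 111/32.
E[max(X, Y) | X + Y > 6] = (111/32) / (9/16) = 37/6.

37/6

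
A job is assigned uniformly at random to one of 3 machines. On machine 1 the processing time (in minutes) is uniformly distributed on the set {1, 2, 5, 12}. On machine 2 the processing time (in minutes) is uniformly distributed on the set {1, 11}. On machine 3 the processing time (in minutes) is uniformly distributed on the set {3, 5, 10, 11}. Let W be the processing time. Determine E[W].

E[W | machine 1] = (1+2+5+12)/4 = 5.
E[W | machine 2] = (1+11)/2 = 6.
E[W | machine 3] = (3+5+10+11)/4 = 29/4.
E[W] = (1/3)·(5) + (1/3)·(6) + (1/3)·(29/4) = 73/12.

73/12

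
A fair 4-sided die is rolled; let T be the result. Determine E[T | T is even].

3

Given T is even, T is equally likely to be any of {2, 4}.
E[T | T is even] = (2 + 4) / 2 = 3.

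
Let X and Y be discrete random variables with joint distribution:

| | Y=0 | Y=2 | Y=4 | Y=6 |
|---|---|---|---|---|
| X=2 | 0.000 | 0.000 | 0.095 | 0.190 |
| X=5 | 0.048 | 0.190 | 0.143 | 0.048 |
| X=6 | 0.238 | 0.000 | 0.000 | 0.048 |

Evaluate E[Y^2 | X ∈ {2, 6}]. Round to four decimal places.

17.6673

P(X ∈ {2, 6}) = 0.571.
Σ Y^2·P over the event = 16·(0.095) + 36·(0.190) + 0·(0.238) + 36·(0.048) = 10.088.
E[Y^2 | X ∈ {2, 6}] = (10.088) / (0.571) = 17.6673.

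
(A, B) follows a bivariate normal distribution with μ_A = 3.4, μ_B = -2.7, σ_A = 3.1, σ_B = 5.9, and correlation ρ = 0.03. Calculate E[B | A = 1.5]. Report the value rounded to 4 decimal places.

E[B | A=x] = μ_B + ρ(σ_B/σ_A)(x − μ_A) for jointly normal variables.
E[B | A=1.5] = -2.7 + (0.03)·(5.9/3.1)·(1.5 − (3.4)) = -2.7 + (0.057097)·(-1.9) = -2.8085.

-2.8085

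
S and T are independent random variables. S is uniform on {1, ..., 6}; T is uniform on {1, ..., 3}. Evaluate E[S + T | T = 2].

P(T = 2) = 1/3.
Summing (S+T)·P(x,y) over outcomes with T = 2 gives 11/6.
E[S + T | T = 2] = (11/6) / (1/3) = 11/2.

11/2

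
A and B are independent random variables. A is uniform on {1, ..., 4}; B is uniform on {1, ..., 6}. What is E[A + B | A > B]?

5

P(A > B) = 1/4.
Summing (A+B)·P(x,y) over outcomes with A > B gives 5/4.
E[A + B | A > B] = (5/4) / (1/4) = 5.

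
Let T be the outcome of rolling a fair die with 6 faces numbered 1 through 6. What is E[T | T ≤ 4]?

Given T ≤ 4, T is equally likely to be any of {1, 2, 3, 4}.
E[T | T ≤ 4] = (1 + 2 + 3 + 4) / 4 = 5/2.

5/2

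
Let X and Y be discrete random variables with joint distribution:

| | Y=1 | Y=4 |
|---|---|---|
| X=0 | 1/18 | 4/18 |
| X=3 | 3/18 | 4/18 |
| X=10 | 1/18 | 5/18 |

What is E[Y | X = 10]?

P(X = 10) = 1/3.
Σ Y·P over the event = 1·(1/18) + 4·(5/18) = 7/6.
E[Y | X = 10] = (7/6) / (1/3) = 7/2.

7/2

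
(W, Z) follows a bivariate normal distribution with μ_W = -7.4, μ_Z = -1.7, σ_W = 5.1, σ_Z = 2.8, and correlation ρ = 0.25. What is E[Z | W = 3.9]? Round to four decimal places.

-0.1490

The regression of Z on W has slope ρ·σ_Z/σ_W and passes through (μ_W, μ_Z).
E[Z | W=3.9] = -1.7 + (0.25)·(2.8/5.1)·(3.9 − (-7.4)) = -1.7 + (0.137255)·(11.3) = -0.1490.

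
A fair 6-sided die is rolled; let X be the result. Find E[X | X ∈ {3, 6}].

P(X ∈ {3, 6}) = 1/3.
Σ over the event: 3·1/6 + 6·1/6 = 3/2.
E[X | X ∈ {3, 6}] = (3/2) / (1/3) = 9/2.

9/2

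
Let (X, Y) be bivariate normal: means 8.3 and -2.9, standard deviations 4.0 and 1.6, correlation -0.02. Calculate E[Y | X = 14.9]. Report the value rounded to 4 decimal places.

-2.9528

The regression of Y on X has slope ρ·σ_Y/σ_X and passes through (μ_X, μ_Y).
E[Y | X=14.9] = -2.9 + (-0.02)·(1.6/4.0)·(14.9 − (8.3)) = -2.9 + (-0.008)·(6.6) = -2.9528.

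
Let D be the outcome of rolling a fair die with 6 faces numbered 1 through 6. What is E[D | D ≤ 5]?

Given D ≤ 5, D is equally likely to be any of {1, 2, 3, 4, 5}.
E[D | D ≤ 5] = (1 + 2 + 3 + 4 + 5) / 5 = 3.

3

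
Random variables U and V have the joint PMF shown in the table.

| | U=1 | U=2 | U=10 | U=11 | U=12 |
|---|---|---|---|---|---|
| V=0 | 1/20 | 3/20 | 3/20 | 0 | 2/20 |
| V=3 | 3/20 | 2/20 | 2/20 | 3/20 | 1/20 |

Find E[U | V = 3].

72/11

P(V = 3) = 11/20.
Summing U·P(U=x,V=y) over the conditioning event gives 18/5.
E[U | V = 3] = (18/5) / (11/20) = 72/11.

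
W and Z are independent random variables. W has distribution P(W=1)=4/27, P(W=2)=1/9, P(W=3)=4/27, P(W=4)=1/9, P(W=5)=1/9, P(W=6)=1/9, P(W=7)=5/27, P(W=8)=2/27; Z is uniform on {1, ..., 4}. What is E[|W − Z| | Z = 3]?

59/27

P(Z = 3) = 1/4.
Summing |W−Z|·P(x,y) over outcomes with Z = 3 gives 59/108.
E[|W − Z| | Z = 3] = (59/108) / (1/4) = 59/27.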